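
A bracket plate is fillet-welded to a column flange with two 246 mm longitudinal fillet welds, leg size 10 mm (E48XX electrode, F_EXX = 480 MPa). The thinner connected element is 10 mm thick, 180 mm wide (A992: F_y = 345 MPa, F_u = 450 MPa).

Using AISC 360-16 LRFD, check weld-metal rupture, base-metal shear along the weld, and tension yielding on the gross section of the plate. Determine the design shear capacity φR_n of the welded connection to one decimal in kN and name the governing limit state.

558.9 kN (gross-section yield governs)

Weld metal: throat = 0.707×10 = 7.07 mm, L = 2×246 = 492 mm. φR_n = 0.75 × 0.6 × 480 × 7.07 × 492 = 751.3 kN.
Base metal shear (10 mm plate): yield φR_n = 1.0×0.6×345×10×492 = 1018.4 kN; rupture φR_n = 0.75×0.6×450×10×492 = 996.3 kN; take 996.3 kN (rupture).
Tension yield (gross): A_g = 180×10 = 1800 mm². φR_n = 0.90 × 345 × 1800 = 558.9 kN.
Governing: min(751.3, 996.3, 558.9) = 558.9 kN → gross-section yield.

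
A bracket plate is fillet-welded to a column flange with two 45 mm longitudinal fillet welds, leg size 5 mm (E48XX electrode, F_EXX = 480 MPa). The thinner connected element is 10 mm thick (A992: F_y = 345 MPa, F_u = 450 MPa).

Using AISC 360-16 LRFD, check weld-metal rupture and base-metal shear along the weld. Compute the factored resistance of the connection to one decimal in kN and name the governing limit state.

Weld metal: throat = 0.707×5 = 3.535 mm, L = 2×45 = 90 mm. φR_n = 0.75 × 0.6 × 480 × 3.535 × 90 = 68.7 kN.
Base metal shear (10 mm plate): yield φR_n = 1.0×0.6×345×10×90 = 186.3 kN; rupture φR_n = 0.75×0.6×450×10×90 = 182.3 kN; take 182.3 kN (rupture).
Governing: min(68.7, 182.3) = 68.7 kN → weld metal.

68.7 kN (weld metal governs)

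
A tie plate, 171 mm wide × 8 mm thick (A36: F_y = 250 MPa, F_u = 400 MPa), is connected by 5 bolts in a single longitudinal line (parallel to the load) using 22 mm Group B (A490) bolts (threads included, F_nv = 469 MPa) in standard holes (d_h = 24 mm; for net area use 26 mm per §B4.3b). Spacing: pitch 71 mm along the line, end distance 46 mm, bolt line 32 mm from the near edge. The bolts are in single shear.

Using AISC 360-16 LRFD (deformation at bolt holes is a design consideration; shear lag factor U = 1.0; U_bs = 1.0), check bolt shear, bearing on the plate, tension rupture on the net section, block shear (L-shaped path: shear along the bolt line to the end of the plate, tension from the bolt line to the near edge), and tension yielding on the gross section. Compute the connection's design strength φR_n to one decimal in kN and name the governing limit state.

Bolt shear: A_b = π(22)²/4 = 380.13 mm². φR_n = 0.75 × 469 × 380.13 × 5 × 1 = 668.6 kN.
Bearing (8 mm plate, F_u = 400 MPa): end bolts L_c = 46 − 24/2 = 34, R_n = min(1.2×34×8×400, 2.4×22×8×400) = 130.56 kN/bolt; interior L_c = 71 − 24 = 47, R_n = 168.96 kN/bolt. φR_n = 0.75 × (1×130.56 + 4×168.96) = 604.8 kN.
Tension rupture (net): A_n = (171 − 1×26)×8 = 1160 mm² (U = 1.0, A_e = A_n). φR_n = 0.75 × 400 × 1160 = 348.0 kN.
Block shear: shear path 1×[46+4×71] = 1×330 mm, A_gv = 2640, A_nv = 1×(330 − 4.5×26)×8 = 1704 mm²; tension to near edge: (32 − 0.5×26)×8 = 152 mm². R_n = min(0.6×400×1704, 0.6×250×2640) + 1.0×400×152 = min(408.96, 396) + 60.8 = 456.8 kN. φR_n = 0.75 × 456.8 = 342.6 kN.
Tension yield (gross): A_g = 171×8 = 1368 mm². φR_n = 0.90 × 250 × 1368 = 307.8 kN.
Governing: min(668.6, 604.8, 348.0, 342.6, 307.8) = 307.8 kN → gross-section yield.

307.8 kN (gross-section yield governs)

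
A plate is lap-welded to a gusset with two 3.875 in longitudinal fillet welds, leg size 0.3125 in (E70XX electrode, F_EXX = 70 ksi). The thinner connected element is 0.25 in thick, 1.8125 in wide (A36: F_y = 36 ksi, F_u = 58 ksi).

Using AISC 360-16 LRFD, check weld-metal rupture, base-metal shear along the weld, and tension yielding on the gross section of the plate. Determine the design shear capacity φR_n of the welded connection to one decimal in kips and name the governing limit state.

Weld metal: throat = 0.707×0.3125 = 0.22094 in, L = 2×3.875 = 7.75 in. φR_n = 0.75 × 0.6 × 70 × 0.22094 × 7.75 = 53.9 kips.
Base metal shear (0.25 in plate): yield φR_n = 1.0×0.6×36×0.25×7.75 = 41.9 kips; rupture φR_n = 0.75×0.6×58×0.25×7.75 = 50.6 kips; take 41.9 kips (yield).
Tension yield (gross): A_g = 1.8125×0.25 = 0.45313 in². φR_n = 0.90 × 36 × 0.45313 = 14.7 kips.
Governing: min(53.9, 41.9, 14.7) = 14.7 kips → gross-section yield.

14.7 kips (gross-section yield governs)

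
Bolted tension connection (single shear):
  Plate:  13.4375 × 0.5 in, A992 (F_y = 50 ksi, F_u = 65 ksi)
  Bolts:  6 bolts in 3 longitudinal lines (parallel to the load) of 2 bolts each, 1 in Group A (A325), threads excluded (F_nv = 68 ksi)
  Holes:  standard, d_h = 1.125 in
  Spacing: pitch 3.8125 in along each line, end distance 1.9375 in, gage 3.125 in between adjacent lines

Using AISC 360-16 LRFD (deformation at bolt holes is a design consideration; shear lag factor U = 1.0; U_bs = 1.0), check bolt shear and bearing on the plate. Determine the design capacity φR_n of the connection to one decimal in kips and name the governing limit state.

Bolt shear: A_b = π(1)²/4 = 0.7854 in². φR_n = 0.75 × 68 × 0.7854 × 6 × 1 = 240.3 kips.
Bearing (0.5 in plate, F_u = 65 ksi): end bolts L_c = 1.9375 − 1.125/2 = 1.375, R_n = min(1.2×1.375×0.5×65, 2.4×1×0.5×65) = 53.625 kips/bolt; interior L_c = 3.8125 − 1.125 = 2.6875, R_n = 78 kips/bolt. φR_n = 0.75 × (3×53.625 + 3×78) = 296.2 kips.
Governing: min(240.3, 296.2) = 240.3 kips → bolt shear.

240.3 kips (bolt shear governs)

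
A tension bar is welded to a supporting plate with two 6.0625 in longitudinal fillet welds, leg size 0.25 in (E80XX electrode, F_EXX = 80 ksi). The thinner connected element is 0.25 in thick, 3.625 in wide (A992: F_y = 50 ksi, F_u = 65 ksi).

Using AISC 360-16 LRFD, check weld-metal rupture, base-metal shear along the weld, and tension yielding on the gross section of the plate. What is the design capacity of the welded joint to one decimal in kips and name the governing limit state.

Weld metal: throat = 0.707×0.25 = 0.17675 in, L = 2×6.0625 = 12.125 in. φR_n = 0.75 × 0.6 × 80 × 0.17675 × 12.125 = 77.2 kips.
Base metal shear (0.25 in plate): yield φR_n = 1.0×0.6×50×0.25×12.125 = 90.9 kips; rupture φR_n = 0.75×0.6×65×0.25×12.125 = 88.7 kips; take 88.7 kips (rupture).
Tension yield (gross): A_g = 3.625×0.25 = 0.90625 in². φR_n = 0.90 × 50 × 0.90625 = 40.8 kips.
Governing: min(77.2, 88.7, 40.8) = 40.8 kips → gross-section yield.

40.8 kips (gross-section yield governs)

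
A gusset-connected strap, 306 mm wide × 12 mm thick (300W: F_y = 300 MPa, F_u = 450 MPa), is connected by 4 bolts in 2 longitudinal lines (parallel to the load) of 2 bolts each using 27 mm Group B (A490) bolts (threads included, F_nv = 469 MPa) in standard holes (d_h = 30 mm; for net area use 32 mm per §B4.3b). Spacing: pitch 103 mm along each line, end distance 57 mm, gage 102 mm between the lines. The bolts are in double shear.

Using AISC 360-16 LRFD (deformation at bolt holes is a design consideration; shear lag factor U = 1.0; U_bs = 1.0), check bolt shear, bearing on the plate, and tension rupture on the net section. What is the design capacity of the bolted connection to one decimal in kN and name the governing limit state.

Bolt shear: A_b = π(27)²/4 = 572.56 mm². φR_n = 0.75 × 469 × 572.56 × 4 × 2 = 1611.2 kN.
Bearing (12 mm plate, F_u = 450 MPa): end bolts L_c = 57 − 30/2 = 42, R_n = min(1.2×42×12×450, 2.4×27×12×450) = 272.16 kN/bolt; interior L_c = 103 − 30 = 73, R_n = 349.92 kN/bolt. φR_n = 0.75 × (2×272.16 + 2×349.92) = 933.1 kN.
Tension rupture (net): A_n = (306 − 2×32)×12 = 2904 mm² (U = 1.0, A_e = A_n). φR_n = 0.75 × 450 × 2904 = 980.1 kN.
Governing: min(1611.2, 933.1, 980.1) = 933.1 kN → bearing.

933.1 kN (bearing governs)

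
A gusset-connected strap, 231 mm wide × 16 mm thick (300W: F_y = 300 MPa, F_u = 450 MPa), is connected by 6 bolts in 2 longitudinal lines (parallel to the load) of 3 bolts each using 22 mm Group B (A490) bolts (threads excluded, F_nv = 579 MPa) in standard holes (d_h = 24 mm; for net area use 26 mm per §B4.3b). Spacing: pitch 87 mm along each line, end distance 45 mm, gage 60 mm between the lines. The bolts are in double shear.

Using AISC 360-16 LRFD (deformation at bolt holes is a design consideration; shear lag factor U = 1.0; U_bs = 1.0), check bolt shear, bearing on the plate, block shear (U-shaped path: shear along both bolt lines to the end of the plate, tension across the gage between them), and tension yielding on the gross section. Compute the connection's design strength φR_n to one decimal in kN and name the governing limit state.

Bolt shear: A_b = π(22)²/4 = 380.13 mm². φR_n = 0.75 × 579 × 380.13 × 6 × 2 = 1980.9 kN.
Bearing (16 mm plate, F_u = 450 MPa): end bolts L_c = 45 − 24/2 = 33, R_n = min(1.2×33×16×450, 2.4×22×16×450) = 285.12 kN/bolt; interior L_c = 87 − 24 = 63, R_n = 380.16 kN/bolt. φR_n = 0.75 × (2×285.12 + 4×380.16) = 1568.2 kN.
Block shear: shear path 2×[45+2×87] = 2×219 mm, A_gv = 7008, A_nv = 2×(219 − 2.5×26)×16 = 4928 mm²; tension across gage: (60 − 1×26)×16 = 544 mm². R_n = min(0.6×450×4928, 0.6×300×7008) + 1.0×450×544 = min(1330.6, 1261.4) + 244.8 = 1506.2 kN. φR_n = 0.75 × 1506.2 = 1129.7 kN.
Tension yield (gross): A_g = 231×16 = 3696 mm². φR_n = 0.90 × 300 × 3696 = 997.9 kN.
Governing: min(1980.9, 1568.2, 1129.7, 997.9) = 997.9 kN → gross-section yield.

997.9 kN (gross-section yield governs)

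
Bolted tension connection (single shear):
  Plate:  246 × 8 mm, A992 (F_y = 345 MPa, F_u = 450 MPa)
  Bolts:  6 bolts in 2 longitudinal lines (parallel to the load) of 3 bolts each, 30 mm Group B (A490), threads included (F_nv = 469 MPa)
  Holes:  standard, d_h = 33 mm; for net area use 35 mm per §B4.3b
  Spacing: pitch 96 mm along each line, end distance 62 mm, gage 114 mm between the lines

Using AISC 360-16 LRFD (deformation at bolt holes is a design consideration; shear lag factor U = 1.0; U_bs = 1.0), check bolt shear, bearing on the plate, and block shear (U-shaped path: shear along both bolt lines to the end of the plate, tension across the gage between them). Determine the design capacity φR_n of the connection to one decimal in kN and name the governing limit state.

Bolt shear: A_b = π(30)²/4 = 706.86 mm². φR_n = 0.75 × 469 × 706.86 × 6 × 1 = 1491.8 kN.
Bearing (8 mm plate, F_u = 450 MPa): end bolts L_c = 62 − 33/2 = 45.5, R_n = min(1.2×45.5×8×450, 2.4×30×8×450) = 196.56 kN/bolt; interior L_c = 96 − 33 = 63, R_n = 259.2 kN/bolt. φR_n = 0.75 × (2×196.56 + 4×259.2) = 1072.4 kN.
Block shear: shear path 2×[62+2×96] = 2×254 mm, A_gv = 4064, A_nv = 2×(254 − 2.5×35)×8 = 2664 mm²; tension across gage: (114 − 1×35)×8 = 632 mm². R_n = min(0.6×450×2664, 0.6×345×4064) + 1.0×450×632 = min(719.28, 841.25) + 284.4 = 1003.7 kN. φR_n = 0.75 × 1003.7 = 752.8 kN.
Governing: min(1491.8, 1072.4, 752.8) = 752.8 kN → block shear.

752.8 kN (block shear governs)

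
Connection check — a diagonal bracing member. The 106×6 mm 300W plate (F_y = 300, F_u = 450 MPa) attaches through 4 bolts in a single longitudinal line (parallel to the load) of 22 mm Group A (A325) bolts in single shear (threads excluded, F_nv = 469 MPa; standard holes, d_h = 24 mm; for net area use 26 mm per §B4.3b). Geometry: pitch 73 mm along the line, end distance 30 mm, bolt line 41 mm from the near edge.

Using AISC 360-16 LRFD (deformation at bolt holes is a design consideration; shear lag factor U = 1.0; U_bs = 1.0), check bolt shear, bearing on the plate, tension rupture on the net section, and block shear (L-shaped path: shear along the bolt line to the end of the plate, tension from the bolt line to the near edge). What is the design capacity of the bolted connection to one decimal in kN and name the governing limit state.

Bolt shear: A_b = π(22)²/4 = 380.13 mm². φR_n = 0.75 × 469 × 380.13 × 4 × 1 = 534.8 kN.
Bearing (6 mm plate, F_u = 450 MPa): end bolts L_c = 30 − 24/2 = 18, R_n = min(1.2×18×6×450, 2.4×22×6×450) = 58.32 kN/bolt; interior L_c = 73 − 24 = 49, R_n = 142.56 kN/bolt. φR_n = 0.75 × (1×58.32 + 3×142.56) = 364.5 kN.
Tension rupture (net): A_n = (106 − 1×26)×6 = 480 mm² (U = 1.0, A_e = A_n). φR_n = 0.75 × 450 × 480 = 162.0 kN.
Block shear: shear path 1×[30+3×73] = 1×249 mm, A_gv = 1494, A_nv = 1×(249 − 3.5×26)×6 = 948 mm²; tension to near edge: (41 − 0.5×26)×6 = 168 mm². R_n = min(0.6×450×948, 0.6×300×1494) + 1.0×450×168 = min(255.96, 268.92) + 75.6 = 331.56 kN. φR_n = 0.75 × 331.56 = 248.7 kN.
Governing: min(534.8, 364.5, 162.0, 248.7) = 162.0 kN → net-section rupture.

162.0 kN (net-section rupture governs)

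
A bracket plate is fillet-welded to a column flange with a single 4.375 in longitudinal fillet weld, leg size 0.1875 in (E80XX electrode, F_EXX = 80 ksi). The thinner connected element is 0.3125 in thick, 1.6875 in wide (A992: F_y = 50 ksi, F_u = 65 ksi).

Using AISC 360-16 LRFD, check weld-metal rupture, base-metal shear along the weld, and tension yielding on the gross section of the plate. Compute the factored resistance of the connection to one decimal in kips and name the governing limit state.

Weld metal: throat = 0.707×0.1875 = 0.13256 in, L = 4.375 in. φR_n = 0.75 × 0.6 × 80 × 0.13256 × 4.375 = 20.9 kips.
Base metal shear (0.3125 in plate): yield φR_n = 1.0×0.6×50×0.3125×4.375 = 41.0 kips; rupture φR_n = 0.75×0.6×65×0.3125×4.375 = 40.0 kips; take 40.0 kips (rupture).
Tension yield (gross): A_g = 1.6875×0.3125 = 0.52734 in². φR_n = 0.90 × 50 × 0.52734 = 23.7 kips.
Governing: min(20.9, 40.0, 23.7) = 20.9 kips → weld metal.

20.9 kips (weld metal governs)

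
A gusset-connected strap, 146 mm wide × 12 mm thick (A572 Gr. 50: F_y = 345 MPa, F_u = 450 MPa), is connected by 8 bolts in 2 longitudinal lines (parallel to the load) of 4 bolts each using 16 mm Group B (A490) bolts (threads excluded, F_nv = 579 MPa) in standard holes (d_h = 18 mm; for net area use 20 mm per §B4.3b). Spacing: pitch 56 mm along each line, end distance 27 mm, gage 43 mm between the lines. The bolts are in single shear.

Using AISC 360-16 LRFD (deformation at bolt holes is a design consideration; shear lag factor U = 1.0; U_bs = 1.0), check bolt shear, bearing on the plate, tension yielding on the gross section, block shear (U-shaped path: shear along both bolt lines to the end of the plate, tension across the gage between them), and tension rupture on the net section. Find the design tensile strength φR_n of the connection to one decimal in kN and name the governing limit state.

429.3 kN (net-section rupture governs)

Bolt shear: A_b = π(16)²/4 = 201.06 mm². φR_n = 0.75 × 579 × 201.06 × 8 × 1 = 698.5 kN.
Bearing (12 mm plate, F_u = 450 MPa): end bolts L_c = 27 − 18/2 = 18, R_n = min(1.2×18×12×450, 2.4×16×12×450) = 116.64 kN/bolt; interior L_c = 56 − 18 = 38, R_n = 207.36 kN/bolt. φR_n = 0.75 × (2×116.64 + 6×207.36) = 1108.1 kN.
Tension yield (gross): A_g = 146×12 = 1752 mm². φR_n = 0.90 × 345 × 1752 = 544.0 kN.
Block shear: shear path 2×[27+3×56] = 2×195 mm, A_gv = 4680, A_nv = 2×(195 − 3.5×20)×12 = 3000 mm²; tension across gage: (43 − 1×20)×12 = 276 mm². R_n = min(0.6×450×3000, 0.6×345×4680) + 1.0×450×276 = min(810, 968.76) + 124.2 = 934.2 kN. φR_n = 0.75 × 934.2 = 700.7 kN.
Tension rupture (net): A_n = (146 − 2×20)×12 = 1272 mm² (U = 1.0, A_e = A_n). φR_n = 0.75 × 450 × 1272 = 429.3 kN.
Governing: min(698.5, 1108.1, 544.0, 700.7, 429.3) = 429.3 kN → net-section rupture.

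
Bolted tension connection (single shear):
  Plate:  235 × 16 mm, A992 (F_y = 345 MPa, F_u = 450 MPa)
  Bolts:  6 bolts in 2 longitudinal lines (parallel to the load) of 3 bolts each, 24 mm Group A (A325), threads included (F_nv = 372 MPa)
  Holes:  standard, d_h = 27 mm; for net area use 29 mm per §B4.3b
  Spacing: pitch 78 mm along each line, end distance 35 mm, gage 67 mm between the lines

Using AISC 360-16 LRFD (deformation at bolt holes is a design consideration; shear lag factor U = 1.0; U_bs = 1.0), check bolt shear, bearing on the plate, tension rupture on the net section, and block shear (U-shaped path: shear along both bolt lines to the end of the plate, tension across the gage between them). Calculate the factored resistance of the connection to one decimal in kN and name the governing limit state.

Bolt shear: A_b = π(24)²/4 = 452.39 mm². φR_n = 0.75 × 372 × 452.39 × 6 × 1 = 757.3 kN.
Bearing (16 mm plate, F_u = 450 MPa): end bolts L_c = 35 − 27/2 = 21.5, R_n = min(1.2×21.5×16×450, 2.4×24×16×450) = 185.76 kN/bolt; interior L_c = 78 − 27 = 51, R_n = 414.72 kN/bolt. φR_n = 0.75 × (2×185.76 + 4×414.72) = 1522.8 kN.
Tension rupture (net): A_n = (235 − 2×29)×16 = 2832 mm² (U = 1.0, A_e = A_n). φR_n = 0.75 × 450 × 2832 = 955.8 kN.
Block shear: shear path 2×[35+2×78] = 2×191 mm, A_gv = 6112, A_nv = 2×(191 − 2.5×29)×16 = 3792 mm²; tension across gage: (67 − 1×29)×16 = 608 mm². R_n = min(0.6×450×3792, 0.6×345×6112) + 1.0×450×608 = min(1023.8, 1265.2) + 273.6 = 1297.4 kN. φR_n = 0.75 × 1297.4 = 973.1 kN.
Governing: min(757.3, 1522.8, 955.8, 973.1) = 757.3 kN → bolt shear.

757.3 kN (bolt shear governs)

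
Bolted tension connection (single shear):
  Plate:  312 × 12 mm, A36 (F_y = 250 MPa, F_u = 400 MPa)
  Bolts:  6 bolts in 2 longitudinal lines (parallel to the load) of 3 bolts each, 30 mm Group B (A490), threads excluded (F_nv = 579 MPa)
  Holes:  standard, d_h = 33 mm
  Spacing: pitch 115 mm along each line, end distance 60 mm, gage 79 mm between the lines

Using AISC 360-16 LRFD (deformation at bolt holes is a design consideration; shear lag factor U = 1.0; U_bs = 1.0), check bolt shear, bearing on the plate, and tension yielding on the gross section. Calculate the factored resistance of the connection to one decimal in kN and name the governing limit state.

842.4 kN (gross-section yield governs)

Bolt shear: A_b = π(30)²/4 = 706.86 mm². φR_n = 0.75 × 579 × 706.86 × 6 × 1 = 1841.7 kN.
Bearing (12 mm plate, F_u = 400 MPa): end bolts L_c = 60 − 33/2 = 43.5, R_n = min(1.2×43.5×12×400, 2.4×30×12×400) = 250.56 kN/bolt; interior L_c = 115 − 33 = 82, R_n = 345.6 kN/bolt. φR_n = 0.75 × (2×250.56 + 4×345.6) = 1412.6 kN.
Tension yield (gross): A_g = 312×12 = 3744 mm². φR_n = 0.90 × 250 × 3744 = 842.4 kN.
Governing: min(1841.7, 1412.6, 842.4) = 842.4 kN → gross-section yield.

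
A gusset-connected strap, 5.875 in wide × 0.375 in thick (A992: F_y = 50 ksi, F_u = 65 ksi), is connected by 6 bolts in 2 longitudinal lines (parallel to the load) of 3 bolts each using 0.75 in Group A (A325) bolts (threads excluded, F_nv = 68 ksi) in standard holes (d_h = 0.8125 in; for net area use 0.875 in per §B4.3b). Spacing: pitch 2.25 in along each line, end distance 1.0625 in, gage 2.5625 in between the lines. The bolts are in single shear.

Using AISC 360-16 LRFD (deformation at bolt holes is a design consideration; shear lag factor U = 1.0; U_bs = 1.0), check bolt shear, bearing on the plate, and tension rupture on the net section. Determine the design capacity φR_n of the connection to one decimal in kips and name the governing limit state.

75.4 kips (net-section rupture governs)

Bolt shear: A_b = π(0.75)²/4 = 0.44179 in². φR_n = 0.75 × 68 × 0.44179 × 6 × 1 = 135.2 kips.
Bearing (0.375 in plate, F_u = 65 ksi): end bolts L_c = 1.0625 − 0.8125/2 = 0.65625, R_n = min(1.2×0.65625×0.375×65, 2.4×0.75×0.375×65) = 19.195 kips/bolt; interior L_c = 2.25 − 0.8125 = 1.4375, R_n = 42.047 kips/bolt. φR_n = 0.75 × (2×19.195 + 4×42.047) = 154.9 kips.
Tension rupture (net): A_n = (5.875 − 2×0.875)×0.375 = 1.5469 in² (U = 1.0, A_e = A_n). φR_n = 0.75 × 65 × 1.5469 = 75.4 kips.
Governing: min(135.2, 154.9, 75.4) = 75.4 kips → net-section rupture.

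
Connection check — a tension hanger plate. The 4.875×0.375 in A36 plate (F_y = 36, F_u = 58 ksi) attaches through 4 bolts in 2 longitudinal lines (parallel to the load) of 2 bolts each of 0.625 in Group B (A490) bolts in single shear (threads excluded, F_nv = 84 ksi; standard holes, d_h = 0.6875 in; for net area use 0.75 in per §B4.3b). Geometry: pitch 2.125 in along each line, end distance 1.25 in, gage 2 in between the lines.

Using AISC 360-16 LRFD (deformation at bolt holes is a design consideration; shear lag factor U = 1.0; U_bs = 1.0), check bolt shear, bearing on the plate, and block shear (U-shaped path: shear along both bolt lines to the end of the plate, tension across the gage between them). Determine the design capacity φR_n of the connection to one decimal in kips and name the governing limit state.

61.4 kips (block shear governs)

Bolt shear: A_b = π(0.625)²/4 = 0.3068 in². φR_n = 0.75 × 84 × 0.3068 × 4 × 1 = 77.3 kips.
Bearing (0.375 in plate, F_u = 58 ksi): end bolts L_c = 1.25 − 0.6875/2 = 0.90625, R_n = min(1.2×0.90625×0.375×58, 2.4×0.625×0.375×58) = 23.653 kips/bolt; interior L_c = 2.125 − 0.6875 = 1.4375, R_n = 32.625 kips/bolt. φR_n = 0.75 × (2×23.653 + 2×32.625) = 84.4 kips.
Block shear: shear path 2×[1.25+1×2.125] = 2×3.375 in, A_gv = 2.5313, A_nv = 2×(3.375 − 1.5×0.75)×0.375 = 1.6875 in²; tension across gage: (2 − 1×0.75)×0.375 = 0.46875 in². R_n = min(0.6×58×1.6875, 0.6×36×2.5313) + 1.0×58×0.46875 = min(58.725, 54.676) + 27.188 = 81.864 kips. φR_n = 0.75 × 81.864 = 61.4 kips.
Governing: min(77.3, 84.4, 61.4) = 61.4 kips → block shear.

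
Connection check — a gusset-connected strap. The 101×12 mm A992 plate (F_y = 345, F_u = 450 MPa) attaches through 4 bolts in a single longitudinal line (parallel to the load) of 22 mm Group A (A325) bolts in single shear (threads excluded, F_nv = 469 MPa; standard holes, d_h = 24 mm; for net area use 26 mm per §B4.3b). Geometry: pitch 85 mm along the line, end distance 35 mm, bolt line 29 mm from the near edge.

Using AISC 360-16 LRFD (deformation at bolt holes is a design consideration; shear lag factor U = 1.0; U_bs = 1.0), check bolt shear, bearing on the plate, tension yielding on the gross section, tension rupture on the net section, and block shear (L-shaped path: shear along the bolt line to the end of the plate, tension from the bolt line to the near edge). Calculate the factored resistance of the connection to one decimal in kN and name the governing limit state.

303.8 kN (net-section rupture governs)

Bolt shear: A_b = π(22)²/4 = 380.13 mm². φR_n = 0.75 × 469 × 380.13 × 4 × 1 = 534.8 kN.
Bearing (12 mm plate, F_u = 450 MPa): end bolts L_c = 35 − 24/2 = 23, R_n = min(1.2×23×12×450, 2.4×22×12×450) = 149.04 kN/bolt; interior L_c = 85 − 24 = 61, R_n = 285.12 kN/bolt. φR_n = 0.75 × (1×149.04 + 3×285.12) = 753.3 kN.
Tension yield (gross): A_g = 101×12 = 1212 mm². φR_n = 0.90 × 345 × 1212 = 376.3 kN.
Tension rupture (net): A_n = (101 − 1×26)×12 = 900 mm² (U = 1.0, A_e = A_n). φR_n = 0.75 × 450 × 900 = 303.8 kN.
Block shear: shear path 1×[35+3×85] = 1×290 mm, A_gv = 3480, A_nv = 1×(290 − 3.5×26)×12 = 2388 mm²; tension to near edge: (29 − 0.5×26)×12 = 192 mm². R_n = min(0.6×450×2388, 0.6×345×3480) + 1.0×450×192 = min(644.76, 720.36) + 86.4 = 731.16 kN. φR_n = 0.75 × 731.16 = 548.4 kN.
Governing: min(534.8, 753.3, 376.3, 303.8, 548.4) = 303.8 kN → net-section rupture.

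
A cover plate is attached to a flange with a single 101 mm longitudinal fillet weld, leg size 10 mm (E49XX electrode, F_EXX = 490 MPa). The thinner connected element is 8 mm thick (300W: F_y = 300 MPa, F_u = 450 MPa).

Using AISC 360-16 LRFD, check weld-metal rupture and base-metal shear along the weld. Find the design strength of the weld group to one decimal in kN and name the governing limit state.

Weld metal: throat = 0.707×10 = 7.07 mm, L = 101 mm. φR_n = 0.75 × 0.6 × 490 × 7.07 × 101 = 157.5 kN.
Base metal shear (8 mm plate): yield φR_n = 1.0×0.6×300×8×101 = 145.4 kN; rupture φR_n = 0.75×0.6×450×8×101 = 163.6 kN; take 145.4 kN (yield).
Governing: min(157.5, 145.4) = 145.4 kN → base-metal shear.

145.4 kN (base-metal shear governs)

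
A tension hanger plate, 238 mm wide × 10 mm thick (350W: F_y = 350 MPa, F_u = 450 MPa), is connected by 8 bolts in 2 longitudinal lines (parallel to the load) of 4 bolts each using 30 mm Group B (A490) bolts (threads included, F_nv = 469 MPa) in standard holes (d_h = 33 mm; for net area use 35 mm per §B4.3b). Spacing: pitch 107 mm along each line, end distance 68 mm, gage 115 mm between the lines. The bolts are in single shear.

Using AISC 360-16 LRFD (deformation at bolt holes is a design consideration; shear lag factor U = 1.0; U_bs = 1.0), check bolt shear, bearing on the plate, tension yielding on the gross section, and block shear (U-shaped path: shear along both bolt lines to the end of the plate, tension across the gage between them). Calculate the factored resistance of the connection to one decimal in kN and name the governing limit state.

Bolt shear: A_b = π(30)²/4 = 706.86 mm². φR_n = 0.75 × 469 × 706.86 × 8 × 1 = 1989.1 kN.
Bearing (10 mm plate, F_u = 450 MPa): end bolts L_c = 68 − 33/2 = 51.5, R_n = min(1.2×51.5×10×450, 2.4×30×10×450) = 278.1 kN/bolt; interior L_c = 107 − 33 = 74, R_n = 324 kN/bolt. φR_n = 0.75 × (2×278.1 + 6×324) = 1875.2 kN.
Tension yield (gross): A_g = 238×10 = 2380 mm². φR_n = 0.90 × 350 × 2380 = 749.7 kN.
Block shear: shear path 2×[68+3×107] = 2×389 mm, A_gv = 7780, A_nv = 2×(389 − 3.5×35)×10 = 5330 mm²; tension across gage: (115 − 1×35)×10 = 800 mm². R_n = min(0.6×450×5330, 0.6×350×7780) + 1.0×450×800 = min(1439.1, 1633.8) + 360 = 1799.1 kN. φR_n = 0.75 × 1799.1 = 1349.3 kN.
Governing: min(1989.1, 1875.2, 749.7, 1349.3) = 749.7 kN → gross-section yield.

749.7 kN (gross-section yield governs)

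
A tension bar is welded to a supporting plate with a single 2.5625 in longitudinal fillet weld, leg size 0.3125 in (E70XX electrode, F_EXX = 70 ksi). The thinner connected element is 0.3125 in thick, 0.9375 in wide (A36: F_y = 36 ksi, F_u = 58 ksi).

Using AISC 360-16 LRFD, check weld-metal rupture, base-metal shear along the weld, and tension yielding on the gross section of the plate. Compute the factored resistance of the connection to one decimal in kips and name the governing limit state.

Weld metal: throat = 0.707×0.3125 = 0.22094 in, L = 2.5625 in. φR_n = 0.75 × 0.6 × 70 × 0.22094 × 2.5625 = 17.8 kips.
Base metal shear (0.3125 in plate): yield φR_n = 1.0×0.6×36×0.3125×2.5625 = 17.3 kips; rupture φR_n = 0.75×0.6×58×0.3125×2.5625 = 20.9 kips; take 17.3 kips (yield).
Tension yield (gross): A_g = 0.9375×0.3125 = 0.29297 in². φR_n = 0.90 × 36 × 0.29297 = 9.5 kips.
Governing: min(17.8, 17.3, 9.5) = 9.5 kips → gross-section yield.

9.5 kips (gross-section yield governs)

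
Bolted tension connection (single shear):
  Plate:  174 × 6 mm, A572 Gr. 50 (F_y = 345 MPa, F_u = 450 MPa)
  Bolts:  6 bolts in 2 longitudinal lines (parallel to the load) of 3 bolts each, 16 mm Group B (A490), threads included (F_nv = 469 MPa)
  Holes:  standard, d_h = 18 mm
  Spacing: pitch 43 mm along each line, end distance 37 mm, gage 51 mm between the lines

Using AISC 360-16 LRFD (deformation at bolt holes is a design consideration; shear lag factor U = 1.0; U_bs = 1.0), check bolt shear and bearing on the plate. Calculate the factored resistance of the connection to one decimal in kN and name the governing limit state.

Bolt shear: A_b = π(16)²/4 = 201.06 mm². φR_n = 0.75 × 469 × 201.06 × 6 × 1 = 424.3 kN.
Bearing (6 mm plate, F_u = 450 MPa): end bolts L_c = 37 − 18/2 = 28, R_n = min(1.2×28×6×450, 2.4×16×6×450) = 90.72 kN/bolt; interior L_c = 43 − 18 = 25, R_n = 81 kN/bolt. φR_n = 0.75 × (2×90.72 + 4×81) = 379.1 kN.
Governing: min(424.3, 379.1) = 379.1 kN → bearing.

379.1 kN (bearing governs)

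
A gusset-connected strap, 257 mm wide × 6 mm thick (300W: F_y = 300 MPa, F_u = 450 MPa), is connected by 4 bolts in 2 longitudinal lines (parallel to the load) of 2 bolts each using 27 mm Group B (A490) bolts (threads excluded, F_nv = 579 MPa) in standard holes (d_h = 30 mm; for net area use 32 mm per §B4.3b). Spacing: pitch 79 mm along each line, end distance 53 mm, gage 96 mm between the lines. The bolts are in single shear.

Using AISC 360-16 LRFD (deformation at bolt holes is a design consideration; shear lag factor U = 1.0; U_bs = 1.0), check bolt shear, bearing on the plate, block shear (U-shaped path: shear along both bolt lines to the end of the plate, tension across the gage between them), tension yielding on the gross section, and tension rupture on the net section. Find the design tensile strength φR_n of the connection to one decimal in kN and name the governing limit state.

333.7 kN (block shear governs)

Bolt shear: A_b = π(27)²/4 = 572.56 mm². φR_n = 0.75 × 579 × 572.56 × 4 × 1 = 994.5 kN.
Bearing (6 mm plate, F_u = 450 MPa): end bolts L_c = 53 − 30/2 = 38, R_n = min(1.2×38×6×450, 2.4×27×6×450) = 123.12 kN/bolt; interior L_c = 79 − 30 = 49, R_n = 158.76 kN/bolt. φR_n = 0.75 × (2×123.12 + 2×158.76) = 422.8 kN.
Block shear: shear path 2×[53+1×79] = 2×132 mm, A_gv = 1584, A_nv = 2×(132 − 1.5×32)×6 = 1008 mm²; tension across gage: (96 − 1×32)×6 = 384 mm². R_n = min(0.6×450×1008, 0.6×300×1584) + 1.0×450×384 = min(272.16, 285.12) + 172.8 = 444.96 kN. φR_n = 0.75 × 444.96 = 333.7 kN.
Tension yield (gross): A_g = 257×6 = 1542 mm². φR_n = 0.90 × 300 × 1542 = 416.3 kN.
Tension rupture (net): A_n = (257 − 2×32)×6 = 1158 mm² (U = 1.0, A_e = A_n). φR_n = 0.75 × 450 × 1158 = 390.8 kN.
Governing: min(994.5, 422.8, 333.7, 416.3, 390.8) = 333.7 kN → block shear.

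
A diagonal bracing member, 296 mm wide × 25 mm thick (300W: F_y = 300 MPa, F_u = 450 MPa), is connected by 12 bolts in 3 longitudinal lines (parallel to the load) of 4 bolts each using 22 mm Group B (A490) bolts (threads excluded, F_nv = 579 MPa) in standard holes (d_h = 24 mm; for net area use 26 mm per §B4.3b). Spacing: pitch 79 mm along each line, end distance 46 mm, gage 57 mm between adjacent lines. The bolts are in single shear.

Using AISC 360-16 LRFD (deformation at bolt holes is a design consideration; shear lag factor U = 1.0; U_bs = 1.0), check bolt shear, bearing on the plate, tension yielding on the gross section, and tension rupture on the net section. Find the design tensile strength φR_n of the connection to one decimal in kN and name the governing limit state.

Bolt shear: A_b = π(22)²/4 = 380.13 mm². φR_n = 0.75 × 579 × 380.13 × 12 × 1 = 1980.9 kN.
Bearing (25 mm plate, F_u = 450 MPa): end bolts L_c = 46 − 24/2 = 34, R_n = min(1.2×34×25×450, 2.4×22×25×450) = 459 kN/bolt; interior L_c = 79 − 24 = 55, R_n = 594 kN/bolt. φR_n = 0.75 × (3×459 + 9×594) = 5042.3 kN.
Tension yield (gross): A_g = 296×25 = 7400 mm². φR_n = 0.90 × 300 × 7400 = 1998.0 kN.
Tension rupture (net): A_n = (296 − 3×26)×25 = 5450 mm² (U = 1.0, A_e = A_n). φR_n = 0.75 × 450 × 5450 = 1839.4 kN.
Governing: min(1980.9, 5042.3, 1998.0, 1839.4) = 1839.4 kN → net-section rupture.

1839.4 kN (net-section rupture governs)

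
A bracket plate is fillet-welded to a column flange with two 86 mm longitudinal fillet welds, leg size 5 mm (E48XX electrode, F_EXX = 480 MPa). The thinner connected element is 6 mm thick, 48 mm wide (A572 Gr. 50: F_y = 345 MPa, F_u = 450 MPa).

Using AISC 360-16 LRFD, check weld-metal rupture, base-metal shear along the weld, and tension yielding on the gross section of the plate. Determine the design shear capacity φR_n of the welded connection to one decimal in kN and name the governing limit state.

Weld metal: throat = 0.707×5 = 3.535 mm, L = 2×86 = 172 mm. φR_n = 0.75 × 0.6 × 480 × 3.535 × 172 = 131.3 kN.
Base metal shear (6 mm plate): yield φR_n = 1.0×0.6×345×6×172 = 213.6 kN; rupture φR_n = 0.75×0.6×450×6×172 = 209.0 kN; take 209.0 kN (rupture).
Tension yield (gross): A_g = 48×6 = 288 mm². φR_n = 0.90 × 345 × 288 = 89.4 kN.
Governing: min(131.3, 209.0, 89.4) = 89.4 kN → gross-section yield.

89.4 kN (gross-section yield governs)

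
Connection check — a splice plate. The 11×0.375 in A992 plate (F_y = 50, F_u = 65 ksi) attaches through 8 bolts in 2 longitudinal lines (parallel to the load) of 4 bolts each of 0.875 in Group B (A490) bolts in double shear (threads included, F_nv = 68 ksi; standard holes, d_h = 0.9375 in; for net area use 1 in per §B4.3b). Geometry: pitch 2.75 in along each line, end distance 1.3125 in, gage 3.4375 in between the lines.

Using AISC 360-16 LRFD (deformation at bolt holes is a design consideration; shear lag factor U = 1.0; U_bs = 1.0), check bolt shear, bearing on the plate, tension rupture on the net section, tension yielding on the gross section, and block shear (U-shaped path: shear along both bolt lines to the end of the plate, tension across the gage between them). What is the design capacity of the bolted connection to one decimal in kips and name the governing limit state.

Bolt shear: A_b = π(0.875)²/4 = 0.60132 in². φR_n = 0.75 × 68 × 0.60132 × 8 × 2 = 490.7 kips.
Bearing (0.375 in plate, F_u = 65 ksi): end bolts L_c = 1.3125 − 0.9375/2 = 0.84375, R_n = min(1.2×0.84375×0.375×65, 2.4×0.875×0.375×65) = 24.68 kips/bolt; interior L_c = 2.75 − 0.9375 = 1.8125, R_n = 51.188 kips/bolt. φR_n = 0.75 × (2×24.68 + 6×51.188) = 267.4 kips.
Tension rupture (net): A_n = (11 − 2×1)×0.375 = 3.375 in² (U = 1.0, A_e = A_n). φR_n = 0.75 × 65 × 3.375 = 164.5 kips.
Tension yield (gross): A_g = 11×0.375 = 4.125 in². φR_n = 0.90 × 50 × 4.125 = 185.6 kips.
Block shear: shear path 2×[1.3125+3×2.75] = 2×9.5625 in, A_gv = 7.1719, A_nv = 2×(9.5625 − 3.5×1)×0.375 = 4.5469 in²; tension across gage: (3.4375 − 1×1)×0.375 = 0.91406 in². R_n = min(0.6×65×4.5469, 0.6×50×7.1719) + 1.0×65×0.91406 = min(177.33, 215.16) + 59.414 = 236.74 kips. φR_n = 0.75 × 236.74 = 177.6 kips.
Governing: min(490.7, 267.4, 164.5, 185.6, 177.6) = 164.5 kips → net-section rupture.

164.5 kips (net-section rupture governs)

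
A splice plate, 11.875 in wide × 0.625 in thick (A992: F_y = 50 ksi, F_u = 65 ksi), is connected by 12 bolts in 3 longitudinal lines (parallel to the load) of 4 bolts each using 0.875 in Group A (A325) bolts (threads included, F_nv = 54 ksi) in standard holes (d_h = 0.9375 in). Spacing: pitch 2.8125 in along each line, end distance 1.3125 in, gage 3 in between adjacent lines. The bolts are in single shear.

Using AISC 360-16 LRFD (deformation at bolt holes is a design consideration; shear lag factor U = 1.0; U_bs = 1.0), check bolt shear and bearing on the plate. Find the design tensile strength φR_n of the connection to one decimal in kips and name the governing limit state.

Bolt shear: A_b = π(0.875)²/4 = 0.60132 in². φR_n = 0.75 × 54 × 0.60132 × 12 × 1 = 292.2 kips.
Bearing (0.625 in plate, F_u = 65 ksi): end bolts L_c = 1.3125 − 0.9375/2 = 0.84375, R_n = min(1.2×0.84375×0.625×65, 2.4×0.875×0.625×65) = 41.133 kips/bolt; interior L_c = 2.8125 − 0.9375 = 1.875, R_n = 85.313 kips/bolt. φR_n = 0.75 × (3×41.133 + 9×85.313) = 668.4 kips.
Governing: min(292.2, 668.4) = 292.2 kips → bolt shear.

292.2 kips (bolt shear governs)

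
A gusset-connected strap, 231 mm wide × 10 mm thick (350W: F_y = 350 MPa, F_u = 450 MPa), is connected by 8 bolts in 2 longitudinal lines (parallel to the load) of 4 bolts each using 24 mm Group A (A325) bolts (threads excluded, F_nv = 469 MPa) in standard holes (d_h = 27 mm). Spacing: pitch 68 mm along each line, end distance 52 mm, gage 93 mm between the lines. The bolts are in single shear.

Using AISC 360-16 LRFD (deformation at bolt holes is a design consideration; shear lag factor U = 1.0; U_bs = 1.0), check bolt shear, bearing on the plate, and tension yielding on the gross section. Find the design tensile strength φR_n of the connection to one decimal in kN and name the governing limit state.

Bolt shear: A_b = π(24)²/4 = 452.39 mm². φR_n = 0.75 × 469 × 452.39 × 8 × 1 = 1273.0 kN.
Bearing (10 mm plate, F_u = 450 MPa): end bolts L_c = 52 − 27/2 = 38.5, R_n = min(1.2×38.5×10×450, 2.4×24×10×450) = 207.9 kN/bolt; interior L_c = 68 − 27 = 41, R_n = 221.4 kN/bolt. φR_n = 0.75 × (2×207.9 + 6×221.4) = 1308.2 kN.
Tension yield (gross): A_g = 231×10 = 2310 mm². φR_n = 0.90 × 350 × 2310 = 727.7 kN.
Governing: min(1273.0, 1308.2, 727.7) = 727.7 kN → gross-section yield.

727.7 kN (gross-section yield governs)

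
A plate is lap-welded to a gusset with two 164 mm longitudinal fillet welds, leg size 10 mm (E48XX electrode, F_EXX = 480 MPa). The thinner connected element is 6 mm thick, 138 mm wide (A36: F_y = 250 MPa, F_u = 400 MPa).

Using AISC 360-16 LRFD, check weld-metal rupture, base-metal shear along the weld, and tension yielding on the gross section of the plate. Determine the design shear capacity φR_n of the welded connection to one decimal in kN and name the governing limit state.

Weld metal: throat = 0.707×10 = 7.07 mm, L = 2×164 = 328 mm. φR_n = 0.75 × 0.6 × 480 × 7.07 × 328 = 500.9 kN.
Base metal shear (6 mm plate): yield φR_n = 1.0×0.6×250×6×328 = 295.2 kN; rupture φR_n = 0.75×0.6×400×6×328 = 354.2 kN; take 295.2 kN (yield).
Tension yield (gross): A_g = 138×6 = 828 mm². φR_n = 0.90 × 250 × 828 = 186.3 kN.
Governing: min(500.9, 295.2, 186.3) = 186.3 kN → gross-section yield.

186.3 kN (gross-section yield governs)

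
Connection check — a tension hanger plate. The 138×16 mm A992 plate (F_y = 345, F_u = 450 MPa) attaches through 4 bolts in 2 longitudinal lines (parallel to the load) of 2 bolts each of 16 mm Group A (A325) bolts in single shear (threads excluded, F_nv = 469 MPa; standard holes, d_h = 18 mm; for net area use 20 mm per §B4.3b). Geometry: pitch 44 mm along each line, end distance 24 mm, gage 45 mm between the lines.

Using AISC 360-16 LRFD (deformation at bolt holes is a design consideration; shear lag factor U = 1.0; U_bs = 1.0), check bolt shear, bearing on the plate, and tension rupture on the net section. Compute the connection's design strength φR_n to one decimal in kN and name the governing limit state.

282.9 kN (bolt shear governs)

Bolt shear: A_b = π(16)²/4 = 201.06 mm². φR_n = 0.75 × 469 × 201.06 × 4 × 1 = 282.9 kN.
Bearing (16 mm plate, F_u = 450 MPa): end bolts L_c = 24 − 18/2 = 15, R_n = min(1.2×15×16×450, 2.4×16×16×450) = 129.6 kN/bolt; interior L_c = 44 − 18 = 26, R_n = 224.64 kN/bolt. φR_n = 0.75 × (2×129.6 + 2×224.64) = 531.4 kN.
Tension rupture (net): A_n = (138 − 2×20)×16 = 1568 mm² (U = 1.0, A_e = A_n). φR_n = 0.75 × 450 × 1568 = 529.2 kN.
Governing: min(282.9, 531.4, 529.2) = 282.9 kN → bolt shear.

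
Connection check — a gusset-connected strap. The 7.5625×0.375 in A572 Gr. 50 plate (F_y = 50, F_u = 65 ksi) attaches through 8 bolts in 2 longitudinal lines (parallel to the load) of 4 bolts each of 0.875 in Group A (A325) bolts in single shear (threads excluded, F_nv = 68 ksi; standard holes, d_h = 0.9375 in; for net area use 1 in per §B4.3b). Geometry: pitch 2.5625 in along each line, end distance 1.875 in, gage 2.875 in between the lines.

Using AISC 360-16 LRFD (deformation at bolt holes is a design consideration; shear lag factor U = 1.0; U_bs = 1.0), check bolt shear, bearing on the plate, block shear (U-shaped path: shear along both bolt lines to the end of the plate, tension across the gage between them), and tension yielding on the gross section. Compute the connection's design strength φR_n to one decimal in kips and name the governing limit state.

127.6 kips (gross-section yield governs)

Bolt shear: A_b = π(0.875)²/4 = 0.60132 in². φR_n = 0.75 × 68 × 0.60132 × 8 × 1 = 245.3 kips.
Bearing (0.375 in plate, F_u = 65 ksi): end bolts L_c = 1.875 − 0.9375/2 = 1.40625, R_n = min(1.2×1.40625×0.375×65, 2.4×0.875×0.375×65) = 41.133 kips/bolt; interior L_c = 2.5625 − 0.9375 = 1.625, R_n = 47.531 kips/bolt. φR_n = 0.75 × (2×41.133 + 6×47.531) = 275.6 kips.
Block shear: shear path 2×[1.875+3×2.5625] = 2×9.5625 in, A_gv = 7.1719, A_nv = 2×(9.5625 − 3.5×1)×0.375 = 4.5469 in²; tension across gage: (2.875 − 1×1)×0.375 = 0.70313 in². R_n = min(0.6×65×4.5469, 0.6×50×7.1719) + 1.0×65×0.70313 = min(177.33, 215.16) + 45.703 = 223.03 kips. φR_n = 0.75 × 223.03 = 167.3 kips.
Tension yield (gross): A_g = 7.5625×0.375 = 2.8359 in². φR_n = 0.90 × 50 × 2.8359 = 127.6 kips.
Governing: min(245.3, 275.6, 167.3, 127.6) = 127.6 kips → gross-section yield.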